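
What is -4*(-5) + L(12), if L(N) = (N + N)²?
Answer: 596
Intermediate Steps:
L(N) = 4*N² (L(N) = (2*N)² = 4*N²)
-4*(-5) + L(12) = -4*(-5) + 4*12² = 20 + 4*144 = 20 + 576 = 596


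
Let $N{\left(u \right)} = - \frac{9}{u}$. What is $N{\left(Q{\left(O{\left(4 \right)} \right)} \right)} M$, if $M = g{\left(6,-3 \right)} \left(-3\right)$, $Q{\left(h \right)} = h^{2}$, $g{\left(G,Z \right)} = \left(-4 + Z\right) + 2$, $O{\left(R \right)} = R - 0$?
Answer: $- \frac{135}{16} \approx -8.4375$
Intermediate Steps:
$O{\left(R \right)} = R$ ($O{\left(R \right)} = R + 0 = R$)
$g{\left(G,Z \right)} = -2 + Z$
$M = 15$ ($M = \left(-2 - 3\right) \left(-3\right) = \left(-5\right) \left(-3\right) = 15$)
$N{\left(Q{\left(O{\left(4 \right)} \right)} \right)} M = - \frac{9}{4^{2}} \cdot 15 = - \frac{9}{16} \cdot 15 = \left(-9\right) \frac{1}{16} \cdot 15 = \left(- \frac{9}{16}\right) 15 = - \frac{135}{16}$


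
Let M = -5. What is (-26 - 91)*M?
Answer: 585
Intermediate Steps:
(-26 - 91)*M = (-26 - 91)*(-5) = -117*(-5) = 585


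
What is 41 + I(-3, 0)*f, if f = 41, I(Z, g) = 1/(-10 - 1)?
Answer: 410/11 ≈ 37.273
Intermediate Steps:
I(Z, g) = -1/11 (I(Z, g) = 1/(-11) = -1/11)
41 + I(-3, 0)*f = 41 - 1/11*41 = 41 - 41/11 = 410/11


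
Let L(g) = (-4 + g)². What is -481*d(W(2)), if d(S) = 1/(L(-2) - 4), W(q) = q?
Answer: -481/32 ≈ -15.031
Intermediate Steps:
d(S) = 1/32 (d(S) = 1/((-4 - 2)² - 4) = 1/((-6)² - 4) = 1/(36 - 4) = 1/32)
-481*d(W(2)) = -481*1/32 = -481/32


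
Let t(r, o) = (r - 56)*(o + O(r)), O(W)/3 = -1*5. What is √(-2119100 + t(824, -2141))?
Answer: 2*I*√943727 ≈ 1942.9*I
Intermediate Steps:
O(W) = -15 (O(W) = 3*(-1*5) = 3*(-5) = -15)
t(r, o) = (-56 + r)*(-15 + o) (t(r, o) = (r - 56)*(o - 15) = (-56 + r)*(-15 + o))
√(-2119100 + t(824, -2141)) = √(-2119100 + (840 - 56*(-2141) - 15*824 - 2141*824)) = √(-2119100 + (840 + 119896 - 12360 - 1764184)) = √(-2119100 - 1655808) = √(-3774908) = 2*I*√943727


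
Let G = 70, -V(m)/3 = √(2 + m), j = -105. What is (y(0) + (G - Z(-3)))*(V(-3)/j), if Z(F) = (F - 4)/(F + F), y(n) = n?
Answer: 59*I/30 ≈ 1.9667*I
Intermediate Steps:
V(m) = -3*√(2 + m)
Z(F) = (-4 + F)/(2*F) (Z(F) = (-4 + F)/((2*F)) = (-4 + F)*(1/(2*F)) = (-4 + F)/(2*F))
(y(0) + (G - Z(-3)))*(V(-3)/j) = (0 + (70 - (-4 - 3)/(2*(-3))))*(-3*√(2 - 3)/(-105)) = (0 + (70 - (-1)*(-7)/(2*3)))*(-3*I*(-1/105)) = (0 + (70 - 1*7/6))*(-3*I*(-1/105)) = (0 + (70 - 7/6))*(I/35) = (0 + 413/6)*(I/35) = 413*(I/35)/6 = 59*I/30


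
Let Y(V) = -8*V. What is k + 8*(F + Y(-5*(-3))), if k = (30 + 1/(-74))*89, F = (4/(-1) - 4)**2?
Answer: 164339/74 ≈ 2220.8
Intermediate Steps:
F = 64 (F = (4*(-1) - 4)**2 = (-4 - 4)**2 = (-8)**2 = 64)
k = 197491/74 (k = (30 - 1/74)*89 = (2219/74)*89 = 197491/74 ≈ 2668.8)
k + 8*(F + Y(-5*(-3))) = 197491/74 + 8*(64 - (-40)*(-3)) = 197491/74 + 8*(64 - 8*15) = 197491/74 + 8*(64 - 120) = 197491/74 + 8*(-56) = 197491/74 - 448 = 164339/74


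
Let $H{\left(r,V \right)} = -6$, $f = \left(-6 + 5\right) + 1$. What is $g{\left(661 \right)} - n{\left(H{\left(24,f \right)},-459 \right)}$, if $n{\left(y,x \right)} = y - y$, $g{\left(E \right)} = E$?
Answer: $661$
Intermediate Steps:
$f = 0$ ($f = -1 + 1 = 0$)
$n{\left(y,x \right)} = 0$
$g{\left(661 \right)} - n{\left(H{\left(24,f \right)},-459 \right)} = 661 - 0 = 661 + 0 = 661$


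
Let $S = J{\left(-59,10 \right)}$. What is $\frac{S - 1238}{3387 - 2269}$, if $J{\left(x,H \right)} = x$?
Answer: $- \frac{1297}{1118} \approx -1.1601$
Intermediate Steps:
$S = -59$
$\frac{S - 1238}{3387 - 2269} = \frac{-59 - 1238}{3387 - 2269} = \frac{-59 - 1238}{1118} = \left(-1297\right) \frac{1}{1118} = - \frac{1297}{1118}$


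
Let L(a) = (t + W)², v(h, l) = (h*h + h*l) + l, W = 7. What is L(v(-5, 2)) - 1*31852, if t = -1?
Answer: -31816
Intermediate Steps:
v(h, l) = l + h² + h*l (v(h, l) = (h² + h*l) + l = l + h² + h*l)
L(a) = 36 (L(a) = (-1 + 7)² = 6² = 36)
L(v(-5, 2)) - 1*31852 = 36 - 1*31852 = 36 - 31852 = -31816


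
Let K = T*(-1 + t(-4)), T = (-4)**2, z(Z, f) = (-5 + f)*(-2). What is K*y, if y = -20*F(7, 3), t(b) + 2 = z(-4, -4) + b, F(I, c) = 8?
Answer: -28160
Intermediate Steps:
z(Z, f) = 10 - 2*f
T = 16
t(b) = 16 + b (t(b) = -2 + ((10 - 2*(-4)) + b) = -2 + ((10 + 8) + b) = -2 + (18 + b) = 16 + b)
K = 176 (K = 16*(-1 + (16 - 4)) = 16*(-1 + 12) = 16*11 = 176)
y = -160 (y = -20*8 = -160)
K*y = 176*(-160) = -28160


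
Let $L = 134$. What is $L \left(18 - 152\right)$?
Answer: $-17956$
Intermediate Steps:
$L \left(18 - 152\right) = 134 \left(18 - 152\right) = 134 \left(-134\right) = -17956$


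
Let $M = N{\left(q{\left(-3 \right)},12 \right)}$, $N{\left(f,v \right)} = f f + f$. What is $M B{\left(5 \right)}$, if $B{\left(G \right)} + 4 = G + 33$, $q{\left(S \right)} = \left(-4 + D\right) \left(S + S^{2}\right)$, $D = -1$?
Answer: $29580$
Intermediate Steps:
$q{\left(S \right)} = - 5 S - 5 S^{2}$ ($q{\left(S \right)} = \left(-4 - 1\right) \left(S + S^{2}\right) = - 5 \left(S + S^{2}\right) = - 5 S - 5 S^{2}$)
$N{\left(f,v \right)} = f + f^{2}$ ($N{\left(f,v \right)} = f^{2} + f = f + f^{2}$)
$B{\left(G \right)} = 29 + G$ ($B{\left(G \right)} = -4 + \left(G + 33\right) = -4 + \left(33 + G\right) = 29 + G$)
$M = 870$ ($M = \left(-5\right) \left(-3\right) \left(1 - 3\right) \left(1 - - 15 \left(1 - 3\right)\right) = \left(-5\right) \left(-3\right) \left(-2\right) \left(1 - \left(-15\right) \left(-2\right)\right) = - 30 \left(1 - 30\right) = \left(-30\right) \left(-29\right) = 870$)
$M B{\left(5 \right)} = 870 \left(29 + 5\right) = 870 \cdot 34 = 29580$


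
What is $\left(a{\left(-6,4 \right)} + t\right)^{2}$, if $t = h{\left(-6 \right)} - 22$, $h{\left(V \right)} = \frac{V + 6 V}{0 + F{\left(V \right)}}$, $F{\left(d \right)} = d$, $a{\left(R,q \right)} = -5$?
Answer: $400$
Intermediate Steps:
$h{\left(V \right)} = 7$ ($h{\left(V \right)} = \frac{V + 6 V}{0 + V} = \frac{7 V}{V} = 7$)
$t = -15$ ($t = 7 - 22 = -15$)
$\left(a{\left(-6,4 \right)} + t\right)^{2} = \left(-5 - 15\right)^{2} = \left(-20\right)^{2} = 400$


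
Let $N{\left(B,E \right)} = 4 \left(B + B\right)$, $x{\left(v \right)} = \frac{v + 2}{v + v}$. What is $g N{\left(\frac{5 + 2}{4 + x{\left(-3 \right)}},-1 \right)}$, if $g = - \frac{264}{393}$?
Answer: $- \frac{29568}{3275} \approx -9.0284$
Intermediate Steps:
$x{\left(v \right)} = \frac{2 + v}{2 v}$
$N{\left(B,E \right)} = 8 B$ ($N{\left(B,E \right)} = 4 \cdot 2 B = 8 B$)
$g = - \frac{88}{131}$ ($g = \left(-264\right) \frac{1}{393} = - \frac{88}{131} \approx -0.67176$)
$g N{\left(\frac{5 + 2}{4 + x{\left(-3 \right)}},-1 \right)} = - \frac{88 \cdot 8 \frac{5 + 2}{4 + \frac{2 - 3}{2 \left(-3\right)}}}{131} = - \frac{88 \cdot 8 \frac{7}{4 + \frac{1}{2} \left(- \frac{1}{3}\right) \left(-1\right)}}{131} = - \frac{88 \cdot 8 \frac{7}{4 + \frac{1}{6}}}{131} = - \frac{88 \cdot 8 \frac{7}{\frac{25}{6}}}{131} = - \frac{88 \cdot 8 \cdot 7 \cdot \frac{6}{25}}{131} = - \frac{88 \cdot 8 \cdot \frac{42}{25}}{131} = \left(- \frac{88}{131}\right) \frac{336}{25} = - \frac{29568}{3275}$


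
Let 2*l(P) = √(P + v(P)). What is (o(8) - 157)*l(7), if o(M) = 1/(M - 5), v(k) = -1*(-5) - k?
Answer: -235*√5/3 ≈ -175.16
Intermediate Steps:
v(k) = 5 - k
o(M) = 1/(-5 + M)
l(P) = √5/2 (l(P) = √(P + (5 - P))/2 = √5/2)
(o(8) - 157)*l(7) = (1/(-5 + 8) - 157)*(√5/2) = (1/3 - 157)*(√5/2) = (⅓ - 157)*(√5/2) = -235*√5/3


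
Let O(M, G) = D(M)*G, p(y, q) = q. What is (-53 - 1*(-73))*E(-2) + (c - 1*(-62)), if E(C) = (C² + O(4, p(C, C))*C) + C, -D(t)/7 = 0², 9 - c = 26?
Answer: 85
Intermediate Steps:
c = -17 (c = 9 - 1*26 = 9 - 26 = -17)
D(t) = 0 (D(t) = -7*0² = -7*0 = 0)
O(M, G) = 0 (O(M, G) = 0*G = 0)
E(C) = C + C² (E(C) = (C² + 0*C) + C = (C² + 0) + C = C² + C = C + C²)
(-53 - 1*(-73))*E(-2) + (c - 1*(-62)) = (-53 - 1*(-73))*(-2*(1 - 2)) + (-17 - 1*(-62)) = (-53 + 73)*(-2*(-1)) + (-17 + 62) = 20*2 + 45 = 40 + 45 = 85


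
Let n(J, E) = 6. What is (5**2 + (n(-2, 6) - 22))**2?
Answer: 81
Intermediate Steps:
(5**2 + (n(-2, 6) - 22))**2 = (5**2 + (6 - 22))**2 = (25 - 16)**2 = 9**2 = 81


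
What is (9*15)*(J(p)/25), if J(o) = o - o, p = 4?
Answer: 0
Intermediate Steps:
J(o) = 0
(9*15)*(J(p)/25) = (9*15)*(0/25) = 135*(0*(1/25)) = 135*0 = 0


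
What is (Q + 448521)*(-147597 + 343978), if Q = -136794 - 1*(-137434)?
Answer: 88206686341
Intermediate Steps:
Q = 640 (Q = -136794 + 137434 = 640)
(Q + 448521)*(-147597 + 343978) = (640 + 448521)*(-147597 + 343978) = 449161*196381 = 88206686341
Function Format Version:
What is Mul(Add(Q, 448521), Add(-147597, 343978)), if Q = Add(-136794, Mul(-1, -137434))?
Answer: 88206686341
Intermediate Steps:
Q = 640 (Q = Add(-136794, 137434) = 640)
Mul(Add(Q, 448521), Add(-147597, 343978)) = Mul(Add(640, 448521), Add(-147597, 343978)) = Mul(449161, 196381) = 88206686341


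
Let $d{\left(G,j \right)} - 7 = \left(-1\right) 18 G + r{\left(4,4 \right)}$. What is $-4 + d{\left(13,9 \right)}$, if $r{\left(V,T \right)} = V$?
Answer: $-227$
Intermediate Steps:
$d{\left(G,j \right)} = 11 - 18 G$ ($d{\left(G,j \right)} = 7 + \left(\left(-1\right) 18 G + 4\right) = 7 - \left(-4 + 18 G\right) = 11 - 18 G$)
$-4 + d{\left(13,9 \right)} = -4 + \left(11 - 234\right) = -4 - 223 = -227$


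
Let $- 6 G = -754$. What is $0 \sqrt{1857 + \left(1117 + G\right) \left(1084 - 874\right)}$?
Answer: $0$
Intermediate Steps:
$G = \frac{377}{3}$ ($G = \left(- \frac{1}{6}\right) \left(-754\right) = \frac{377}{3} \approx 125.67$)
$0 \sqrt{1857 + \left(1117 + G\right) \left(1084 - 874\right)} = 0 \sqrt{1857 + \left(1117 + \frac{377}{3}\right) \left(1084 - 874\right)} = 0 \sqrt{1857 + \frac{3728}{3} \cdot 210} = 0 \sqrt{1857 + 260960} = 0 \sqrt{262817} = 0$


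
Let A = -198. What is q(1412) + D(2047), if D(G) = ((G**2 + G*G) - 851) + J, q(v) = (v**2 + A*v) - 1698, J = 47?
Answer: 10092084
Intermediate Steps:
q(v) = -1698 + v**2 - 198*v (q(v) = (v**2 - 198*v) - 1698 = -1698 + v**2 - 198*v)
D(G) = -804 + 2*G**2 (D(G) = ((G**2 + G*G) - 851) + 47 = ((G**2 + G**2) - 851) + 47 = (2*G**2 - 851) + 47 = (-851 + 2*G**2) + 47 = -804 + 2*G**2)
q(1412) + D(2047) = (-1698 + 1412**2 - 198*1412) + (-804 + 2*2047**2) = (-1698 + 1993744 - 279576) + (-804 + 2*4190209) = 1712470 + (-804 + 8380418) = 1712470 + 8379614 = 10092084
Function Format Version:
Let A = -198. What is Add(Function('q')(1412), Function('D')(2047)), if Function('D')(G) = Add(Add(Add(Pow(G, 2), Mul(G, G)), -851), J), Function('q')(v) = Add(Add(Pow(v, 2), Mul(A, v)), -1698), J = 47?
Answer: 10092084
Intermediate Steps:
Function('q')(v) = Add(-1698, Pow(v, 2), Mul(-198, v)) (Function('q')(v) = Add(Add(Pow(v, 2), Mul(-198, v)), -1698) = Add(-1698, Pow(v, 2), Mul(-198, v)))
Function('D')(G) = Add(-804, Mul(2, Pow(G, 2))) (Function('D')(G) = Add(Add(Add(Pow(G, 2), Mul(G, G)), -851), 47) = Add(Add(Add(Pow(G, 2), Pow(G, 2)), -851), 47) = Add(Add(Mul(2, Pow(G, 2)), -851), 47) = Add(Add(-851, Mul(2, Pow(G, 2))), 47) = Add(-804, Mul(2, Pow(G, 2))))
Add(Function('q')(1412), Function('D')(2047)) = Add(Add(-1698, Pow(1412, 2), Mul(-198, 1412)), Add(-804, Mul(2, Pow(2047, 2)))) = Add(Add(-1698, 1993744, -279576), Add(-804, Mul(2, 4190209))) = Add(1712470, Add(-804, 8380418)) = Add(1712470, 8379614) = 10092084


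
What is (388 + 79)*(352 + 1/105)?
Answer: 17260787/105 ≈ 1.6439e+5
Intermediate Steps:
(388 + 79)*(352 + 1/105) = 467*(352 + 1/105) = 467*(36961/105) = 17260787/105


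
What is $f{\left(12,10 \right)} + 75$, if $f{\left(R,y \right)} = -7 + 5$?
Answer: $73$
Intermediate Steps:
$f{\left(R,y \right)} = -2$
$f{\left(12,10 \right)} + 75 = -2 + 75 = 73$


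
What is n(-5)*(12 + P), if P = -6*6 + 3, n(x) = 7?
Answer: -147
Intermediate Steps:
P = -33 (P = -36 + 3 = -33)
n(-5)*(12 + P) = 7*(12 - 33) = 7*(-21) = -147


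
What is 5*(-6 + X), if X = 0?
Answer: -30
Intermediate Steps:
5*(-6 + X) = 5*(-6 + 0) = 5*(-6) = -30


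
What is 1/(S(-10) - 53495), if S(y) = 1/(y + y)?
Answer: -20/1069901 ≈ -1.8693e-5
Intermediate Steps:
S(y) = 1/(2*y)
1/(S(-10) - 53495) = 1/((½)/(-10) - 53495) = 1/((½)*(-⅒) - 53495) = 1/(-1/20 - 53495) = 1/(-1069901/20) = -20/1069901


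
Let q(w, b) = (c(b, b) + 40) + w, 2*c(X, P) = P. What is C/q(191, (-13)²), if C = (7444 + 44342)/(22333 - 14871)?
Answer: 7398/336323 ≈ 0.021997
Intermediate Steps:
c(X, P) = P/2
q(w, b) = 40 + w + b/2 (q(w, b) = (b/2 + 40) + w = (40 + b/2) + w = 40 + w + b/2)
C = 3699/533 (C = 51786/7462 = 51786*(1/7462) = 3699/533 ≈ 6.9400)
C/q(191, (-13)²) = 3699/(533*(40 + 191 + (½)*(-13)²)) = 3699/(533*(40 + 191 + (½)*169)) = 3699/(533*(40 + 191 + 169/2)) = 3699/(533*(631/2)) = (3699/533)*(2/631) = 7398/336323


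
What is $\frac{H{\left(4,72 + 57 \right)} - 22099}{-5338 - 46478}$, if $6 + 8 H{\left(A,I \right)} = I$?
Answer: $\frac{176669}{414528} \approx 0.42619$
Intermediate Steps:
$H{\left(A,I \right)} = - \frac{3}{4} + \frac{I}{8}$
$\frac{H{\left(4,72 + 57 \right)} - 22099}{-5338 - 46478} = \frac{\left(- \frac{3}{4} + \frac{72 + 57}{8}\right) - 22099}{-5338 - 46478} = \frac{\left(- \frac{3}{4} + \frac{1}{8} \cdot 129\right) - 22099}{-51816} = \left(\left(- \frac{3}{4} + \frac{129}{8}\right) - 22099\right) \left(- \frac{1}{51816}\right) = \left(\frac{123}{8} - 22099\right) \left(- \frac{1}{51816}\right) = \left(- \frac{176669}{8}\right) \left(- \frac{1}{51816}\right) = \frac{176669}{414528}$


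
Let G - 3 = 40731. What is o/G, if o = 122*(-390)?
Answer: -7930/6789 ≈ -1.1681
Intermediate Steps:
G = 40734 (G = 3 + 40731 = 40734)
o = -47580
o/G = -47580/40734 = -47580*1/40734 = -7930/6789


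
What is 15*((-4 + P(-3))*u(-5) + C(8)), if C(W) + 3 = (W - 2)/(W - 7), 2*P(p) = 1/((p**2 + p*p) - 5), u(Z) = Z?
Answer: 8895/26 ≈ 342.12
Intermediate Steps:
P(p) = 1/(2*(-5 + 2*p**2)) (P(p) = (1/((p**2 + p*p) - 5))/2 = (1/((p**2 + p**2) - 5))/2 = (1/(2*p**2 - 5))/2 = (1/(-5 + 2*p**2))/2 = 1/(2*(-5 + 2*p**2)))
C(W) = -3 + (-2 + W)/(-7 + W) (C(W) = -3 + (W - 2)/(W - 7) = -3 + (-2 + W)/(-7 + W))
15*((-4 + P(-3))*u(-5) + C(8)) = 15*((-4 + 1/(2*(-5 + 2*(-3)**2)))*(-5) + (19 - 2*8)/(-7 + 8)) = 15*((-4 + 1/(2*(-5 + 2*9)))*(-5) + (19 - 16)/1) = 15*((-4 + 1/(2*(-5 + 18)))*(-5) + 1*3) = 15*((-4 + (1/2)/13)*(-5) + 3) = 15*((-4 + (1/2)*(1/13))*(-5) + 3) = 15*((-4 + 1/26)*(-5) + 3) = 15*(-103/26*(-5) + 3) = 15*(515/26 + 3) = 15*(593/26) = 8895/26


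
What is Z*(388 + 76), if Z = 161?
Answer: 74704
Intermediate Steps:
Z*(388 + 76) = 161*(388 + 76) = 161*464 = 74704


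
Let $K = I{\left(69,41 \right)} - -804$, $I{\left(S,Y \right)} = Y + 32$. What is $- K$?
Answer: $-877$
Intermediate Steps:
$I{\left(S,Y \right)} = 32 + Y$
$K = 877$ ($K = \left(32 + 41\right) - -804 = 73 + 804 = 877$)
$- K = \left(-1\right) 877 = -877$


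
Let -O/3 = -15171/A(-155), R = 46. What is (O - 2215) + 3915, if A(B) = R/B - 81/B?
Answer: 1422803/7 ≈ 2.0326e+5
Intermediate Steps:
A(B) = -35/B (A(B) = 46/B - 81/B = -35/B)
O = 1410903/7 (O = -(-45513)/((-35/(-155))) = -(-45513)/((-35*(-1/155))) = -(-45513)/7/31 = -(-45513)*31/7 = -3*(-470301/7) = 1410903/7 ≈ 2.0156e+5)
(O - 2215) + 3915 = (1410903/7 - 2215) + 3915 = 1395398/7 + 3915 = 1422803/7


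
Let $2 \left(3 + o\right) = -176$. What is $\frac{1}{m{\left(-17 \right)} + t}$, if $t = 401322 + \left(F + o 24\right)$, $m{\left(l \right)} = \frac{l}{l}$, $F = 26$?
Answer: $\frac{1}{399165} \approx 2.5052 \cdot 10^{-6}$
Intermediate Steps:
$o = -91$ ($o = -3 + \frac{1}{2} \left(-176\right) = -3 - 88 = -91$)
$m{\left(l \right)} = 1$
$t = 399164$ ($t = 401322 + \left(26 - 2184\right) = 401322 - 2158 = 399164$)
$\frac{1}{m{\left(-17 \right)} + t} = \frac{1}{1 + 399164} = \frac{1}{399165}$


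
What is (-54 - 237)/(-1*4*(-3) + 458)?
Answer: -291/470 ≈ -0.61915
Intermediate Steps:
(-54 - 237)/(-1*4*(-3) + 458) = -291/(-4*(-3) + 458) = -291/(12 + 458) = -291/470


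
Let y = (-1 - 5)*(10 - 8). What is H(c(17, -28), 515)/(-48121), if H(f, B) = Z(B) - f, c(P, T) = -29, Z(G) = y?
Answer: -17/48121 ≈ -0.00035328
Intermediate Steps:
y = -12 (y = -6*2 = -12)
Z(G) = -12
H(f, B) = -12 - f
H(c(17, -28), 515)/(-48121) = (-12 - 1*(-29))/(-48121) = (-12 + 29)*(-1/48121) = 17*(-1/48121) = -17/48121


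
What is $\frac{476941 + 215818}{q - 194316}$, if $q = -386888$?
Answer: $- \frac{692759}{581204} \approx -1.1919$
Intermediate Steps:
$\frac{476941 + 215818}{q - 194316} = \frac{476941 + 215818}{-386888 - 194316} = \frac{692759}{-581204} = 692759 \left(- \frac{1}{581204}\right) = - \frac{692759}{581204}$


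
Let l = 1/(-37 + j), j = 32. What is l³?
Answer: -1/125 ≈ -0.0080000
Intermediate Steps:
l = -⅕ (l = 1/(-37 + 32) = 1/(-5) = -⅕ ≈ -0.20000)
l³ = (-⅕)³ = -1/125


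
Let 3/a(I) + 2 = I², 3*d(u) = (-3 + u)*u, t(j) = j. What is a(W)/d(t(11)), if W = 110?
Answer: 9/1064624 ≈ 8.4537e-6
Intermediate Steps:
d(u) = u*(-3 + u)/3 (d(u) = ((-3 + u)*u)/3 = (u*(-3 + u))/3 = u*(-3 + u)/3)
a(I) = 3/(-2 + I²)
a(W)/d(t(11)) = (3/(-2 + 110²))/(((⅓)*11*(-3 + 11))) = (3/(-2 + 12100))/(((⅓)*11*8)) = (3/12098)/(88/3) = (3*(1/12098))*(3/88) = (3/12098)*(3/88) = 9/1064624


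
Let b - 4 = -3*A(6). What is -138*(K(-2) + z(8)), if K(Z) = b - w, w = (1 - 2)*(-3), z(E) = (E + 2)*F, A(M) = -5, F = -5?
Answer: 4692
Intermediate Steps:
b = 19 (b = 4 - 3*(-5) = 4 + 15 = 19)
z(E) = -10 - 5*E (z(E) = (E + 2)*(-5) = (2 + E)*(-5) = -10 - 5*E)
w = 3 (w = -1*(-3) = 3)
K(Z) = 16 (K(Z) = 19 - 1*3 = 19 - 3 = 16)
-138*(K(-2) + z(8)) = -138*(16 + (-10 - 5*8)) = -138*(16 + (-10 - 40)) = -138*(16 - 50) = -138*(-34) = 4692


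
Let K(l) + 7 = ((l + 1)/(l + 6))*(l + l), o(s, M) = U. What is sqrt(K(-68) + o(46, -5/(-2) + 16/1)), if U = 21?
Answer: 3*I*sqrt(14198)/31 ≈ 11.531*I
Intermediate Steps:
o(s, M) = 21
K(l) = -7 + 2*l*(1 + l)/(6 + l) (K(l) = -7 + ((l + 1)/(l + 6))*(l + l) = -7 + ((1 + l)/(6 + l))*(2*l) = -7 + 2*l*(1 + l)/(6 + l))
sqrt(K(-68) + o(46, -5/(-2) + 16/1)) = sqrt((-42 - 5*(-68) + 2*(-68)**2)/(6 - 68) + 21) = sqrt((-42 + 340 + 2*4624)/(-62) + 21) = sqrt(-(-42 + 340 + 9248)/62 + 21) = sqrt(-1/62*9546 + 21) = sqrt(-4773/31 + 21) = sqrt(-4122/31) = 3*I*sqrt(14198)/31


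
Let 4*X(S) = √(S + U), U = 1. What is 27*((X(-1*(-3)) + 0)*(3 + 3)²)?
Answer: 486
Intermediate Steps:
X(S) = √(1 + S)/4 (X(S) = √(S + 1)/4 = √(1 + S)/4)
27*((X(-1*(-3)) + 0)*(3 + 3)²) = 27*((√(1 - 1*(-3))/4 + 0)*(3 + 3)²) = 27*((√(1 + 3)/4 + 0)*6²) = 27*((√4/4 + 0)*36) = 27*(((¼)*2 + 0)*36) = 27*((½ + 0)*36) = 27*((½)*36) = 27*18 = 486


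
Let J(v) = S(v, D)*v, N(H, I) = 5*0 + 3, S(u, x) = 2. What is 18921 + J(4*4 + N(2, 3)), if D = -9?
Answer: 18959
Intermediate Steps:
N(H, I) = 3 (N(H, I) = 0 + 3 = 3)
J(v) = 2*v
18921 + J(4*4 + N(2, 3)) = 18921 + 2*(4*4 + 3) = 18921 + 2*(16 + 3) = 18921 + 2*19 = 18921 + 38 = 18959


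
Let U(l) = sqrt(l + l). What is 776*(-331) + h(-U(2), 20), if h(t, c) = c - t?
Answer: -256834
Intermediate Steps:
U(l) = sqrt(2)*sqrt(l) (U(l) = sqrt(2*l) = sqrt(2)*sqrt(l))
776*(-331) + h(-U(2), 20) = 776*(-331) + (20 - (-1)*sqrt(2)*sqrt(2)) = -256856 + (20 - (-1)*2) = -256856 + (20 - 1*(-2)) = -256856 + (20 + 2) = -256856 + 22 = -256834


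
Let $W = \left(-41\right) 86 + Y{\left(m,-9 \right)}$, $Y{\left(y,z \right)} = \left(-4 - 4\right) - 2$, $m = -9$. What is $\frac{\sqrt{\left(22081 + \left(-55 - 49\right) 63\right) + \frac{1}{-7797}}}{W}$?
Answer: $- \frac{\sqrt{236014433691}}{13785096} \approx -0.035242$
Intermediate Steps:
$Y{\left(y,z \right)} = -10$ ($Y{\left(y,z \right)} = -8 - 2 = -10$)
$W = -3536$ ($W = \left(-41\right) 86 - 10 = -3526 - 10 = -3536$)
$\frac{\sqrt{\left(22081 + \left(-55 - 49\right) 63\right) + \frac{1}{-7797}}}{W} = \frac{\sqrt{\left(22081 + \left(-55 - 49\right) 63\right) + \frac{1}{-7797}}}{-3536} = \sqrt{\left(22081 - 6552\right) - \frac{1}{7797}} \left(- \frac{1}{3536}\right) = \sqrt{15529 - \frac{1}{7797}} \left(- \frac{1}{3536}\right) = \sqrt{\frac{121079612}{7797}} \left(- \frac{1}{3536}\right) = \frac{2 \sqrt{236014433691}}{7797} \left(- \frac{1}{3536}\right) = - \frac{\sqrt{236014433691}}{13785096}$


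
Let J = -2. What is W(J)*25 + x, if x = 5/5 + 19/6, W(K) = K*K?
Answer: 625/6 ≈ 104.17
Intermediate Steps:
W(K) = K**2
x = 25/6 (x = 5*(1/5) + 19*(1/6) = 1 + 19/6 = 25/6 ≈ 4.1667)
W(J)*25 + x = (-2)**2*25 + 25/6 = 4*25 + 25/6 = 100 + 25/6 = 625/6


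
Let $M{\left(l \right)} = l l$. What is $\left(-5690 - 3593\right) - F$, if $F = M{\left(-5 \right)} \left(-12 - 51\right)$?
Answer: $-7708$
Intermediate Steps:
$M{\left(l \right)} = l^{2}$
$F = -1575$ ($F = \left(-5\right)^{2} \left(-12 - 51\right) = 25 \left(-63\right) = -1575$)
$\left(-5690 - 3593\right) - F = \left(-5690 - 3593\right) - -1575 = -9283 + 1575 = -7708$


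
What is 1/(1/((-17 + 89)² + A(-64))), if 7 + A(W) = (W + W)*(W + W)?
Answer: 21561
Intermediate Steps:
A(W) = -7 + 4*W² (A(W) = -7 + (W + W)*(W + W) = -7 + (2*W)*(2*W) = -7 + 4*W²)
1/(1/((-17 + 89)² + A(-64))) = 1/(1/((-17 + 89)² + (-7 + 4*(-64)²))) = 1/(1/(72² + (-7 + 4*4096))) = 1/(1/(5184 + (-7 + 16384))) = 1/(1/(5184 + 16377)) = 1/(1/21561) = 21561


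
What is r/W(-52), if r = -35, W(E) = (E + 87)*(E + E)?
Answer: 1/104 ≈ 0.0096154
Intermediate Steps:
W(E) = 2*E*(87 + E) (W(E) = (87 + E)*(2*E) = 2*E*(87 + E))
r/W(-52) = -35/(2*(-52)*(87 - 52)) = -35/(2*(-52)*35) = -35/(-3640) = -1/3640*(-35) = 1/104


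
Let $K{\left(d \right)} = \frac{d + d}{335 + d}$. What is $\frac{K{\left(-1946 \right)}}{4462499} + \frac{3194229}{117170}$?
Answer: $\frac{22963587086160221}{842345193614130} \approx 27.262$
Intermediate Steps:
$K{\left(d \right)} = \frac{2 d}{335 + d}$
$\frac{K{\left(-1946 \right)}}{4462499} + \frac{3194229}{117170} = \frac{2 \left(-1946\right) \frac{1}{335 - 1946}}{4462499} + \frac{3194229}{117170} = 2 \left(-1946\right) \frac{1}{-1611} \cdot \frac{1}{4462499} + 3194229 \cdot \frac{1}{117170} = 2 \left(-1946\right) \left(- \frac{1}{1611}\right) \frac{1}{4462499} + \frac{3194229}{117170} = \frac{3892}{1611} \cdot \frac{1}{4462499} + \frac{3194229}{117170} = \frac{3892}{7189085889} + \frac{3194229}{117170} = \frac{22963587086160221}{842345193614130}$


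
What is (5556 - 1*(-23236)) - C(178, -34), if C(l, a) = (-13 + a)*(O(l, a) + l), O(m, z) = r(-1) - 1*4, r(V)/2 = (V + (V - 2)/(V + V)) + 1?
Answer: 37111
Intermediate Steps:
r(V) = 2 + 2*V + (-2 + V)/V (r(V) = 2*((V + (V - 2)/(V + V)) + 1) = 2*((V + (-2 + V)/((2*V))) + 1) = 2*((V + (-2 + V)*(1/(2*V))) + 1) = 2*((V + (-2 + V)/(2*V)) + 1) = 2*(1 + V + (-2 + V)/(2*V)) = 2 + 2*V + (-2 + V)/V)
O(m, z) = -1 (O(m, z) = (3 - 2/(-1) + 2*(-1)) - 1*4 = (3 - 2*(-1) - 2) - 4 = (3 + 2 - 2) - 4 = 3 - 4 = -1)
C(l, a) = (-1 + l)*(-13 + a) (C(l, a) = (-13 + a)*(-1 + l) = (-1 + l)*(-13 + a))
(5556 - 1*(-23236)) - C(178, -34) = (5556 - 1*(-23236)) - (13 - 1*(-34) - 13*178 - 34*178) = (5556 + 23236) - (13 + 34 - 2314 - 6052) = 28792 - 1*(-8319) = 28792 + 8319 = 37111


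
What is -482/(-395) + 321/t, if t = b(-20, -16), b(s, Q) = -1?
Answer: -126313/395 ≈ -319.78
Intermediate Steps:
t = -1
-482/(-395) + 321/t = -482/(-395) + 321/(-1) = -482*(-1/395) + 321*(-1) = 482/395 - 321 = -126313/395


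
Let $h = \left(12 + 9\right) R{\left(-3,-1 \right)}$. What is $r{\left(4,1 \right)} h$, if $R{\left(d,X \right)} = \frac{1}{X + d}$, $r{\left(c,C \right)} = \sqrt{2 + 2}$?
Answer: $- \frac{21}{2} \approx -10.5$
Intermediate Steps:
$r{\left(c,C \right)} = 2$ ($r{\left(c,C \right)} = \sqrt{4} = 2$)
$h = - \frac{21}{4}$ ($h = \frac{12 + 9}{-1 - 3} = \frac{21}{-4} = 21 \left(- \frac{1}{4}\right) = - \frac{21}{4} \approx -5.25$)
$r{\left(4,1 \right)} h = 2 \left(- \frac{21}{4}\right) = - \frac{21}{2}$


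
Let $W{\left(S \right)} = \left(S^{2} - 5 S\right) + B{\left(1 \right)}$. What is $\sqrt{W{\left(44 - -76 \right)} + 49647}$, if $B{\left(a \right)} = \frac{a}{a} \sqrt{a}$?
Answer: $2 \sqrt{15862} \approx 251.89$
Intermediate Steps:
$B{\left(a \right)} = \sqrt{a}$ ($B{\left(a \right)} = 1 \sqrt{a} = \sqrt{a}$)
$W{\left(S \right)} = 1 + S^{2} - 5 S$ ($W{\left(S \right)} = \left(S^{2} - 5 S\right) + \sqrt{1} = \left(S^{2} - 5 S\right) + 1 = 1 + S^{2} - 5 S$)
$\sqrt{W{\left(44 - -76 \right)} + 49647} = \sqrt{\left(1 + \left(44 - -76\right)^{2} - 5 \left(44 - -76\right)\right) + 49647} = \sqrt{\left(1 + \left(44 + 76\right)^{2} - 5 \left(44 + 76\right)\right) + 49647} = \sqrt{\left(1 + 120^{2} - 600\right) + 49647} = \sqrt{\left(1 + 14400 - 600\right) + 49647} = \sqrt{13801 + 49647} = \sqrt{63448} = 2 \sqrt{15862}$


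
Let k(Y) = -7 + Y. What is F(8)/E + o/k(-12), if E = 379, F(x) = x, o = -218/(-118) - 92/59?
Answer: 2525/424859 ≈ 0.0059431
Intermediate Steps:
o = 17/59 (o = -218*(-1/118) - 92*1/59 = 109/59 - 92/59 = 17/59 ≈ 0.28814)
F(8)/E + o/k(-12) = 8/379 + 17/(59*(-7 - 12)) = 8*(1/379) + (17/59)/(-19) = 8/379 + (17/59)*(-1/19) = 8/379 - 17/1121 = 2525/424859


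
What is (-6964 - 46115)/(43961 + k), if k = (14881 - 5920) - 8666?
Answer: -17693/14752 ≈ -1.1994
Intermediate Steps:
k = 295 (k = 8961 - 8666 = 295)
(-6964 - 46115)/(43961 + k) = (-6964 - 46115)/(43961 + 295) = -53079/44256 = -53079*1/44256 = -17693/14752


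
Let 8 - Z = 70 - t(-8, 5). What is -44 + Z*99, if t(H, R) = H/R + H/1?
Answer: -35662/5 ≈ -7132.4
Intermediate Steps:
t(H, R) = H + H/R (t(H, R) = H/R + H*1 = H/R + H = H + H/R)
Z = -358/5 (Z = 8 - (70 - (-8 - 8/5)) = 8 - (70 - 1*(-48/5)) = 8 - (70 + 48/5) = 8 - 1*398/5 = 8 - 398/5 = -358/5 ≈ -71.600)
-44 + Z*99 = -44 - 358/5*99 = -44 - 35442/5 = -35662/5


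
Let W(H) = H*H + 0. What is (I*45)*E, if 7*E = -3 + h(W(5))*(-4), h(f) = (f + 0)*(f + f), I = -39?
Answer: 8780265/7 ≈ 1.2543e+6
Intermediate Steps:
W(H) = H² (W(H) = H² + 0 = H²)
h(f) = 2*f² (h(f) = f*(2*f) = 2*f²)
E = -5003/7 (E = (-3 + (2*(5²)²)*(-4))/7 = (-3 + (2*25²)*(-4))/7 = (-3 + (2*625)*(-4))/7 = (-3 + 1250*(-4))/7 = (-3 - 5000)/7 = (⅐)*(-5003) = -5003/7 ≈ -714.71)
(I*45)*E = -39*45*(-5003/7) = -1755*(-5003/7) = 8780265/7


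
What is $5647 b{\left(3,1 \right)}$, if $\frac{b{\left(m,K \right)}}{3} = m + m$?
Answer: $101646$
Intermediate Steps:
$b{\left(m,K \right)} = 6 m$ ($b{\left(m,K \right)} = 3 \left(m + m\right) = 3 \cdot 2 m = 6 m$)
$5647 b{\left(3,1 \right)} = 5647 \cdot 6 \cdot 3 = 5647 \cdot 18 = 101646$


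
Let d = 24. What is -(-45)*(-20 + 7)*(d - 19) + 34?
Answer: -2891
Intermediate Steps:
-(-45)*(-20 + 7)*(d - 19) + 34 = -(-45)*(-20 + 7)*(24 - 19) + 34 = -(-45)*(-13*5) + 34 = -(-45)*(-65) + 34 = -45*65 + 34 = -2925 + 34 = -2891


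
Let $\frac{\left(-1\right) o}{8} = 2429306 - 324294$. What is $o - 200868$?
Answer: $-17040964$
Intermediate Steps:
$o = -16840096$ ($o = - 8 \left(2429306 - 324294\right) = \left(-8\right) 2105012 = -16840096$)
$o - 200868 = -16840096 - 200868 = -17040964$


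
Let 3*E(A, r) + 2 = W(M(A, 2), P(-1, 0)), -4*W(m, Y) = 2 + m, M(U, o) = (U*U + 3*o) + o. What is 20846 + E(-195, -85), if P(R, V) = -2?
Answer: 70703/4 ≈ 17676.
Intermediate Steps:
M(U, o) = U² + 4*o (M(U, o) = (U² + 3*o) + o = U² + 4*o)
W(m, Y) = -½ - m/4 (W(m, Y) = -(2 + m)/4 = -½ - m/4)
E(A, r) = -3/2 - A²/12 (E(A, r) = -⅔ + (-½ - (A² + 4*2)/4)/3 = -⅔ + (-½ - (A² + 8)/4)/3 = -⅔ + (-½ - (8 + A²)/4)/3 = -⅔ + (-½ + (-2 - A²/4))/3 = -⅔ + (-5/2 - A²/4)/3 = -⅔ + (-⅚ - A²/12) = -3/2 - A²/12)
20846 + E(-195, -85) = 20846 + (-3/2 - 1/12*(-195)²) = 20846 + (-3/2 - 1/12*38025) = 20846 + (-3/2 - 12675/4) = 20846 - 12681/4 = 70703/4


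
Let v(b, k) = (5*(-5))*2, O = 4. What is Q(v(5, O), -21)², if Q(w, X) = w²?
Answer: 6250000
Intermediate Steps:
v(b, k) = -50 (v(b, k) = -25*2 = -50)
Q(v(5, O), -21)² = ((-50)²)² = 2500² = 6250000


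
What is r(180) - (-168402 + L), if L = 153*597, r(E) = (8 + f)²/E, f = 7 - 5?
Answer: 693554/9 ≈ 77062.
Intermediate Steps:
f = 2
r(E) = 100/E (r(E) = (8 + 2)²/E = 10²/E = 100/E)
L = 91341
r(180) - (-168402 + L) = 100/180 - (-168402 + 91341) = 100*(1/180) - 1*(-77061) = 5/9 + 77061 = 693554/9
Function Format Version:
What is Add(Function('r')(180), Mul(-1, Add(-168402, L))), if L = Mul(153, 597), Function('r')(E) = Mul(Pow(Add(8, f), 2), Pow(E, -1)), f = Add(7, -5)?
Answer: Rational(693554, 9) ≈ 77062.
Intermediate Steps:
f = 2
Function('r')(E) = Mul(100, Pow(E, -1)) (Function('r')(E) = Mul(Pow(Add(8, 2), 2), Pow(E, -1)) = Mul(Pow(10, 2), Pow(E, -1)) = Mul(100, Pow(E, -1)))
L = 91341
Add(Function('r')(180), Mul(-1, Add(-168402, L))) = Add(Mul(100, Pow(180, -1)), Mul(-1, Add(-168402, 91341))) = Add(Mul(100, Rational(1, 180)), Mul(-1, -77061)) = Add(Rational(5, 9), 77061) = Rational(693554, 9)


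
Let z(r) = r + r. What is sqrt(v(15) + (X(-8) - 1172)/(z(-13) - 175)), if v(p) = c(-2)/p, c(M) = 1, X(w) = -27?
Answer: sqrt(6092310)/1005 ≈ 2.4560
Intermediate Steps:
z(r) = 2*r
v(p) = 1/p
sqrt(v(15) + (X(-8) - 1172)/(z(-13) - 175)) = sqrt(1/15 + (-27 - 1172)/(2*(-13) - 175)) = sqrt(1/15 - 1199/(-26 - 175)) = sqrt(1/15 - 1199/(-201)) = sqrt(1/15 - 1199*(-1/201)) = sqrt(1/15 + 1199/201) = sqrt(6062/1005) = sqrt(6092310)/1005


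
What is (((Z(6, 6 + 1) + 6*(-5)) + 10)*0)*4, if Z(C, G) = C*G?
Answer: 0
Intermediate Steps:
(((Z(6, 6 + 1) + 6*(-5)) + 10)*0)*4 = (((6*(6 + 1) + 6*(-5)) + 10)*0)*4 = (((6*7 - 30) + 10)*0)*4 = (((42 - 30) + 10)*0)*4 = ((12 + 10)*0)*4 = (22*0)*4 = 0*4 = 0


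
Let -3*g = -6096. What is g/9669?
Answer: 2032/9669 ≈ 0.21016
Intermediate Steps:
g = 2032 (g = -⅓*(-6096) = 2032)
g/9669 = 2032/9669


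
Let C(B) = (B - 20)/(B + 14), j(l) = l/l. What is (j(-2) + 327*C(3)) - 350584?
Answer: -350910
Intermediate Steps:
j(l) = 1
C(B) = (-20 + B)/(14 + B)
(j(-2) + 327*C(3)) - 350584 = (1 + 327*((-20 + 3)/(14 + 3))) - 350584 = (1 + 327*(-17/17)) - 350584 = (1 + 327*((1/17)*(-17))) - 350584 = (1 + 327*(-1)) - 350584 = (1 - 327) - 350584 = -326 - 350584 = -350910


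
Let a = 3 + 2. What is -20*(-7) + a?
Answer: 145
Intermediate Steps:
a = 5
-20*(-7) + a = -20*(-7) + 5 = 140 + 5 = 145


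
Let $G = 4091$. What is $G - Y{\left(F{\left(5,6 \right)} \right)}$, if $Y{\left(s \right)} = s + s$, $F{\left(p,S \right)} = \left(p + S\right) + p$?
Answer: $4059$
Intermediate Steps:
$F{\left(p,S \right)} = S + 2 p$ ($F{\left(p,S \right)} = \left(S + p\right) + p = S + 2 p$)
$Y{\left(s \right)} = 2 s$
$G - Y{\left(F{\left(5,6 \right)} \right)} = 4091 - 2 \left(6 + 2 \cdot 5\right) = 4091 - 2 \left(6 + 10\right) = 4091 - 2 \cdot 16 = 4091 - 32 = 4059$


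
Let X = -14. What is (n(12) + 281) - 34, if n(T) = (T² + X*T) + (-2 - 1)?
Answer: 220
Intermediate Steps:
n(T) = -3 + T² - 14*T (n(T) = (T² - 14*T) + (-2 - 1) = (T² - 14*T) - 3 = -3 + T² - 14*T)
(n(12) + 281) - 34 = ((-3 + 12² - 14*12) + 281) - 34 = ((-3 + 144 - 168) + 281) - 34 = (-27 + 281) - 34 = 254 - 34 = 220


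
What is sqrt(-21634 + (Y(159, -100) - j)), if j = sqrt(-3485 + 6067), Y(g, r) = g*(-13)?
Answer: sqrt(-23701 - sqrt(2582)) ≈ 154.12*I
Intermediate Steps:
Y(g, r) = -13*g
j = sqrt(2582) ≈ 50.813
sqrt(-21634 + (Y(159, -100) - j)) = sqrt(-21634 + (-13*159 - sqrt(2582))) = sqrt(-21634 + (-2067 - sqrt(2582))) = sqrt(-23701 - sqrt(2582))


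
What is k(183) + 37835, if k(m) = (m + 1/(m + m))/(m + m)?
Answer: 5068292239/133956 ≈ 37836.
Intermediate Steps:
k(m) = (m + 1/(2*m))/(2*m) (k(m) = (m + 1/(2*m))/((2*m)) = (m + 1/(2*m))*(1/(2*m)) = (m + 1/(2*m))/(2*m))
k(183) + 37835 = (1/2 + (1/4)/183**2) + 37835 = (1/2 + (1/4)*(1/33489)) + 37835 = (1/2 + 1/133956) + 37835 = 66979/133956 + 37835 = 5068292239/133956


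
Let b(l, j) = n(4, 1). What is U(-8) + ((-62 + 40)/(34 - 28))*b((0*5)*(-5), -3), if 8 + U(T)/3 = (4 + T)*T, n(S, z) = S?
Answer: 172/3 ≈ 57.333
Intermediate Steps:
b(l, j) = 4
U(T) = -24 + 3*T*(4 + T) (U(T) = -24 + 3*((4 + T)*T) = -24 + 3*(T*(4 + T)) = -24 + 3*T*(4 + T))
U(-8) + ((-62 + 40)/(34 - 28))*b((0*5)*(-5), -3) = (-24 + 3*(-8)² + 12*(-8)) + ((-62 + 40)/(34 - 28))*4 = (-24 + 3*64 - 96) - 22/6*4 = (-24 + 192 - 96) - 22*⅙*4 = 72 - 11/3*4 = 72 - 44/3 = 172/3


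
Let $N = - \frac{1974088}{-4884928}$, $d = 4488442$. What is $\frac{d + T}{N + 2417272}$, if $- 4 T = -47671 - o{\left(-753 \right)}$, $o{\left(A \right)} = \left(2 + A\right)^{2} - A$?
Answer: $\frac{22316563986}{11622245719} \approx 1.9202$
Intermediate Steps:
$N = \frac{1943}{4808}$ ($N = \left(-1974088\right) \left(- \frac{1}{4884928}\right) = \frac{1943}{4808} \approx 0.40412$)
$T = \frac{612425}{4}$ ($T = - \frac{-47671 - \left(\left(2 - 753\right)^{2} - -753\right)}{4} = - \frac{-47671 - \left(\left(-751\right)^{2} + 753\right)}{4} = - \frac{-47671 - \left(564001 + 753\right)}{4} = - \frac{-47671 - 564754}{4} = \left(- \frac{1}{4}\right) \left(-612425\right) = \frac{612425}{4} \approx 1.5311 \cdot 10^{5}$)
$\frac{d + T}{N + 2417272} = \frac{4488442 + \frac{612425}{4}}{\frac{1943}{4808} + 2417272} = \frac{18566193}{4 \cdot \frac{11622245719}{4808}} = \frac{18566193}{4} \cdot \frac{4808}{11622245719} = \frac{22316563986}{11622245719}$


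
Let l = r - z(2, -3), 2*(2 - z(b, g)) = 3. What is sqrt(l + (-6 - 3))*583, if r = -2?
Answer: 583*I*sqrt(46)/2 ≈ 1977.0*I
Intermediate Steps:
z(b, g) = 1/2 (z(b, g) = 2 - 1/2*3 = 2 - 3/2 = 1/2)
l = -5/2 (l = -2 - 1*1/2 = -2 - 1/2 = -5/2 ≈ -2.5000)
sqrt(l + (-6 - 3))*583 = sqrt(-5/2 + (-6 - 3))*583 = sqrt(-5/2 - 9)*583 = sqrt(-23/2)*583 = (I*sqrt(46)/2)*583 = 583*I*sqrt(46)/2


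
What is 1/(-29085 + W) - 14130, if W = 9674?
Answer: -274277431/19411 ≈ -14130.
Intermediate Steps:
1/(-29085 + W) - 14130 = 1/(-29085 + 9674) - 14130 = 1/(-19411) - 14130 = -1/19411 - 14130 = -274277431/19411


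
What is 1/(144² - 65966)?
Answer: -1/45230 ≈ -2.2109e-5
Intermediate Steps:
1/(144² - 65966) = 1/(20736 - 65966) = 1/(-45230) = -1/45230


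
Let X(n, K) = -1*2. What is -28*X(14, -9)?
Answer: 56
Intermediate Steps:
X(n, K) = -2
-28*X(14, -9) = -28*(-2) = 56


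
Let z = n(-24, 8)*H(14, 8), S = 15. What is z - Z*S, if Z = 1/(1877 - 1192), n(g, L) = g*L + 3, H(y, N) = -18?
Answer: 466071/137 ≈ 3402.0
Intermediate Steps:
n(g, L) = 3 + L*g (n(g, L) = L*g + 3 = 3 + L*g)
Z = 1/685 ≈ 0.0014599
z = 3402 (z = (3 + 8*(-24))*(-18) = (3 - 192)*(-18) = -189*(-18) = 3402)
z - Z*S = 3402 - 15/685 = 3402 - 1*3/137 = 3402 - 3/137 = 466071/137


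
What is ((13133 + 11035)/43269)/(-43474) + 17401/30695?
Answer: 5455311740691/9623273891945 ≈ 0.56689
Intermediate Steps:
((13133 + 11035)/43269)/(-43474) + 17401/30695 = (24168*(1/43269))*(-1/43474) + 17401*(1/30695) = (8056/14423)*(-1/43474) + 17401/30695 = -4028/313512751 + 17401/30695 = 5455311740691/9623273891945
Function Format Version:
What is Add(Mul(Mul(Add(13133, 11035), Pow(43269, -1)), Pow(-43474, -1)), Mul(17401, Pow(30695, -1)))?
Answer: Rational(5455311740691, 9623273891945) ≈ 0.56689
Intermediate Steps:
Add(Mul(Mul(Add(13133, 11035), Pow(43269, -1)), Pow(-43474, -1)), Mul(17401, Pow(30695, -1))) = Add(Mul(Mul(24168, Rational(1, 43269)), Rational(-1, 43474)), Mul(17401, Rational(1, 30695))) = Add(Mul(Rational(8056, 14423), Rational(-1, 43474)), Rational(17401, 30695)) = Add(Rational(-4028, 313512751), Rational(17401, 30695)) = Rational(5455311740691, 9623273891945)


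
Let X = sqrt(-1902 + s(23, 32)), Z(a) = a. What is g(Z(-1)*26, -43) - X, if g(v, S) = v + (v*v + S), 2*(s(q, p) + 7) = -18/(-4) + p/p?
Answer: 607 - 5*I*sqrt(305)/2 ≈ 607.0 - 43.661*I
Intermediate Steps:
s(q, p) = -17/4 (s(q, p) = -7 + (-18/(-4) + p/p)/2 = -7 + (-18*(-1/4) + 1)/2 = -7 + (9/2 + 1)/2 = -7 + (1/2)*(11/2) = -7 + 11/4 = -17/4)
X = 5*I*sqrt(305)/2 (X = sqrt(-1902 - 17/4) = sqrt(-7625/4) = 5*I*sqrt(305)/2 ≈ 43.661*I)
g(v, S) = S + v + v**2 (g(v, S) = v + (v**2 + S) = v + (S + v**2) = S + v + v**2)
g(Z(-1)*26, -43) - X = (-43 - 1*26 + (-1*26)**2) - 5*I*sqrt(305)/2 = (-43 - 26 + (-26)**2) - 5*I*sqrt(305)/2 = (-43 - 26 + 676) - 5*I*sqrt(305)/2 = 607 - 5*I*sqrt(305)/2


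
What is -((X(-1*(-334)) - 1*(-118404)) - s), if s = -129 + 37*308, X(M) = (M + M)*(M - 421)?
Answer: -49021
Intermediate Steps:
X(M) = 2*M*(-421 + M) (X(M) = (2*M)*(-421 + M) = 2*M*(-421 + M))
s = 11267 (s = -129 + 11396 = 11267)
-((X(-1*(-334)) - 1*(-118404)) - s) = -((2*(-1*(-334))*(-421 - 1*(-334)) - 1*(-118404)) - 1*11267) = -((2*334*(-421 + 334) + 118404) - 11267) = -((2*334*(-87) + 118404) - 11267) = -((-58116 + 118404) - 11267) = -(60288 - 11267) = -1*49021 = -49021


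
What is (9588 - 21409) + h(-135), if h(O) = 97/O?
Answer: -1595932/135 ≈ -11822.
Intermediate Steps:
(9588 - 21409) + h(-135) = (9588 - 21409) + 97/(-135) = -11821 + 97*(-1/135) = -11821 - 97/135 = -1595932/135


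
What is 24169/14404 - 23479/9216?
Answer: -28862503/33186816 ≈ -0.86970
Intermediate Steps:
24169/14404 - 23479/9216 = -28862503/33186816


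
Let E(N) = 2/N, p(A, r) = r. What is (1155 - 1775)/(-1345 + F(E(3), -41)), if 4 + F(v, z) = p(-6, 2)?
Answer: 620/1347 ≈ 0.46028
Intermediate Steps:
F(v, z) = -2 (F(v, z) = -4 + 2 = -2)
(1155 - 1775)/(-1345 + F(E(3), -41)) = (1155 - 1775)/(-1345 - 2) = -620/(-1347) = -620*(-1/1347) = 620/1347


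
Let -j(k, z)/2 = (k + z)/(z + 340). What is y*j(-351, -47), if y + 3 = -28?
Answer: -24676/293 ≈ -84.218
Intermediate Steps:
y = -31 (y = -3 - 28 = -31)
j(k, z) = -2*(k + z)/(340 + z) (j(k, z) = -2*(k + z)/(z + 340) = -2*(k + z)/(340 + z))
y*j(-351, -47) = -62*(-1*(-351) - 1*(-47))/(340 - 47) = -62*(351 + 47)/293 = -62*398/293 = -31*796/293 = -24676/293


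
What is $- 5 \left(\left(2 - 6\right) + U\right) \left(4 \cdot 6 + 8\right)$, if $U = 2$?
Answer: $320$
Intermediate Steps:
$- 5 \left(\left(2 - 6\right) + U\right) \left(4 \cdot 6 + 8\right) = - 5 \left(\left(2 - 6\right) + 2\right) \left(4 \cdot 6 + 8\right) = - 5 \left(\left(2 - 6\right) + 2\right) \left(24 + 8\right) = - 5 \left(-4 + 2\right) 32 = \left(-5\right) \left(-2\right) 32 = 10 \cdot 32 = 320$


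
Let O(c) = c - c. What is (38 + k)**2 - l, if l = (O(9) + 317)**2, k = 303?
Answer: 15792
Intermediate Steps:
O(c) = 0
l = 100489 (l = (0 + 317)**2 = 317**2 = 100489)
(38 + k)**2 - l = (38 + 303)**2 - 1*100489 = 341**2 - 100489 = 116281 - 100489 = 15792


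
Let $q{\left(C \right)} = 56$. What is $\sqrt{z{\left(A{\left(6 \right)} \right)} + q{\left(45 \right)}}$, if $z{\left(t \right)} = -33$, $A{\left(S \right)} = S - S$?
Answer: $\sqrt{23} \approx 4.7958$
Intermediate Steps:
$A{\left(S \right)} = 0$
$\sqrt{z{\left(A{\left(6 \right)} \right)} + q{\left(45 \right)}} = \sqrt{-33 + 56} = \sqrt{23}$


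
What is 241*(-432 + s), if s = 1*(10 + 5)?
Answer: -100497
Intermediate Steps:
s = 15 (s = 1*15 = 15)
241*(-432 + s) = 241*(-432 + 15) = 241*(-417) = -100497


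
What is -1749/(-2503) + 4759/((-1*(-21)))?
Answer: 11948506/52563 ≈ 227.32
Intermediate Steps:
-1749/(-2503) + 4759/((-1*(-21))) = -1749*(-1/2503) + 4759/21 = 1749/2503 + 4759*(1/21) = 1749/2503 + 4759/21 = 11948506/52563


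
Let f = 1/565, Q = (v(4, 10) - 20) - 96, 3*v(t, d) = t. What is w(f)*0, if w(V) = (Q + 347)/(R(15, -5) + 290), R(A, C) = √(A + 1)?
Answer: 0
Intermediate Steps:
v(t, d) = t/3
Q = -344/3 (Q = ((⅓)*4 - 20) - 96 = (4/3 - 20) - 96 = -56/3 - 96 = -344/3 ≈ -114.67)
f = 1/565 ≈ 0.0017699
R(A, C) = √(1 + A)
w(V) = 697/882 (w(V) = (-344/3 + 347)/(√(1 + 15) + 290) = 697/(3*(√16 + 290)) = 697/(3*(4 + 290)) = (697/3)/294 = (697/3)*(1/294) = 697/882)
w(f)*0 = (697/882)*0 = 0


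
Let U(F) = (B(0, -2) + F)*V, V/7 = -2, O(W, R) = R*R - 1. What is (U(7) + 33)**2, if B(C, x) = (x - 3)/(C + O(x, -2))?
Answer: 15625/9 ≈ 1736.1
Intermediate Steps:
O(W, R) = -1 + R**2 (O(W, R) = R**2 - 1 = -1 + R**2)
B(C, x) = (-3 + x)/(3 + C) (B(C, x) = (x - 3)/(C + (-1 + (-2)**2)) = (-3 + x)/(C + (-1 + 4)) = (-3 + x)/(C + 3) = (-3 + x)/(3 + C))
V = -14 (V = 7*(-2) = -14)
U(F) = 70/3 - 14*F (U(F) = ((-3 - 2)/(3 + 0) + F)*(-14) = (-5/3 + F)*(-14) = 70/3 - 14*F)
(U(7) + 33)**2 = ((70/3 - 14*7) + 33)**2 = ((70/3 - 98) + 33)**2 = (-224/3 + 33)**2 = (-125/3)**2 = 15625/9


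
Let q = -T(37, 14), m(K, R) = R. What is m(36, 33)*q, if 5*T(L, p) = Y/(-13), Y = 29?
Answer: 957/65 ≈ 14.723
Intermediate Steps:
T(L, p) = -29/65 (T(L, p) = (29/(-13))/5 = (29*(-1/13))/5 = (⅕)*(-29/13) = -29/65)
q = 29/65 (q = -1*(-29/65) = 29/65 ≈ 0.44615)
m(36, 33)*q = 33*(29/65) = 957/65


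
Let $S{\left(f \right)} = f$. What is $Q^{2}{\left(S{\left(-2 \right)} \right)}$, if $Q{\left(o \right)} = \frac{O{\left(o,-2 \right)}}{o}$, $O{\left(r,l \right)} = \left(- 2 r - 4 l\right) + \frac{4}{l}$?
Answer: $25$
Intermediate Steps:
$O{\left(r,l \right)} = - 4 l - 2 r + \frac{4}{l}$ ($O{\left(r,l \right)} = \left(- 4 l - 2 r\right) + \frac{4}{l} = - 4 l - 2 r + \frac{4}{l}$)
$Q{\left(o \right)} = \frac{6 - 2 o}{o}$ ($Q{\left(o \right)} = \frac{\left(-4\right) \left(-2\right) - 2 o + \frac{4}{-2}}{o} = \frac{8 - 2 o + 4 \left(- \frac{1}{2}\right)}{o} = \frac{8 - 2 o - 2}{o} = \frac{6 - 2 o}{o}$)
$Q^{2}{\left(S{\left(-2 \right)} \right)} = \left(-2 + \frac{6}{-2}\right)^{2} = \left(-2 + 6 \left(- \frac{1}{2}\right)\right)^{2} = \left(-2 - 3\right)^{2} = \left(-5\right)^{2} = 25$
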